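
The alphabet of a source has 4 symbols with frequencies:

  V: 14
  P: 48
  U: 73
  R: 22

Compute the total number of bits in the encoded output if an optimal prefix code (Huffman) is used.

Merge the two smallest weights repeatedly:
merge V(14) and R(22): 36
merge 36 and P(48): 84
merge U(73) and 84: 157
Total encoded bits = sum of merged weights = 36 + 84 + 157 = 277.

277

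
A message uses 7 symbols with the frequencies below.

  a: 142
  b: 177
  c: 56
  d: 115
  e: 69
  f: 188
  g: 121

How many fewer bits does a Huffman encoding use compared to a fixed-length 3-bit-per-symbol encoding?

240

Fixed-length: 3 bits × 868 symbols = 2604 bits.
Huffman merges:
c(56) + e(69) → 125
d(115) + g(121) → 236
125 + a(142) → 267
b(177) + f(188) → 365
236 + 267 → 503
365 + 503 → 868
Huffman total = 125 + 236 + 267 + 365 + 503 + 868 = 2364 bits.
Saving = 2604 − 2364 = 240 bits.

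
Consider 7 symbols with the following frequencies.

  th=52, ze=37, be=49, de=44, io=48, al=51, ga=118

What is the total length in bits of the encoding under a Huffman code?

1079

Merge the two smallest weights repeatedly:
combine ze(37), de(44) → 81
combine io(48), be(49) → 97
combine al(51), th(52) → 103
combine 81, 97 → 178
combine 103, ga(118) → 221
combine 178, 221 → 399
The encoded length is the sum of every internal node's weight: 81 + 97 + 103 + 178 + 221 + 399 = 1079 bits.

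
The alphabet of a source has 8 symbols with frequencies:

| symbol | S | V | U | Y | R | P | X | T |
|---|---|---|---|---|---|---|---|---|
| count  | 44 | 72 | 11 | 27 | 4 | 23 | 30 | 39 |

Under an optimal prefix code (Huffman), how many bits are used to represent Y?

3

Huffman merges, smallest pair first:
combine R(4), U(11) → 15
combine 15, P(23) → 38
combine Y(27), X(30) → 57
combine 38, T(39) → 77
combine S(44), 57 → 101
combine V(72), 77 → 149
combine 101, 149 → 250
Y's leaf is at depth 3, giving a 3-bit codeword.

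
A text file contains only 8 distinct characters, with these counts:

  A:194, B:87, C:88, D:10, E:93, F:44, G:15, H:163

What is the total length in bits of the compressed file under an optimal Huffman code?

1819

Greedily combine the two least-frequent nodes:
D(10) + G(15) → 25
25 + F(44) → 69
69 + B(87) → 156
C(88) + E(93) → 181
156 + H(163) → 319
181 + A(194) → 375
319 + 375 → 694
Total encoded bits = sum of merged weights = 25 + 69 + 156 + 181 + 319 + 375 + 694 = 1819.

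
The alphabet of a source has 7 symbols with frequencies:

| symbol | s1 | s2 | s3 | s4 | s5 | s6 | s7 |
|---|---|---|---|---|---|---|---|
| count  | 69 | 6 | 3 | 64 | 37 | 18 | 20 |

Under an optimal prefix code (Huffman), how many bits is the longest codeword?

Merge the two lowest-weight nodes at each step:
s3(3) + s2(6) → 9
9 + s6(18) → 27
s7(20) + 27 → 47
s5(37) + 47 → 84
s4(64) + s1(69) → 133
84 + 133 → 217
The rarest symbols sit at the bottom; the longest codeword is 5 bits.

5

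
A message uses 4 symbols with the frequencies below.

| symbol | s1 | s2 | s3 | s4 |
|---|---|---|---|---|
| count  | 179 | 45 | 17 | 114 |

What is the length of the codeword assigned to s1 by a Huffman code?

Build the tree from the bottom:
combine s3(17), s2(45) → 62
combine 62, s4(114) → 176
combine 176, s1(179) → 355
s1 is merged only at the final step, so code length = 1.

1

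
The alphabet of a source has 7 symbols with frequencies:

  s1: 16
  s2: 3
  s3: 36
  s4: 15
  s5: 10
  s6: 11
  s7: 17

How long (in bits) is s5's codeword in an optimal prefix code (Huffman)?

Repeatedly merge the two smallest:
combine s2(3), s5(10) → 13
combine s6(11), 13 → 24
combine s4(15), s1(16) → 31
combine s7(17), 24 → 41
combine 31, s3(36) → 67
combine 41, 67 → 108
s5's leaf is at depth 4, giving a 4-bit codeword.

4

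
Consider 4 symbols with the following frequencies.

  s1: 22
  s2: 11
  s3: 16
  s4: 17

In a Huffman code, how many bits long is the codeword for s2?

Repeatedly merge the two smallest:
combine s2(11), s3(16) → 27
combine s4(17), s1(22) → 39
combine 27, 39 → 66
s2's leaf is at depth 2, giving a 2-bit codeword.

2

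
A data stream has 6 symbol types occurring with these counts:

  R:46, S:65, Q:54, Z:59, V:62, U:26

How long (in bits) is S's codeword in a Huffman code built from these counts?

2

Repeatedly merge the two smallest:
combine U(26), R(46) → 72
combine Q(54), Z(59) → 113
combine V(62), S(65) → 127
combine 72, 113 → 185
combine 127, 185 → 312
S sits 2 levels below the root, so its codeword is 2 bits.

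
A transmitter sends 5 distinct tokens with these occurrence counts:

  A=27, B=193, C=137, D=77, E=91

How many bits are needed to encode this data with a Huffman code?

1154

Merge the two smallest weights repeatedly:
A(27) + D(77) → 104
E(91) + 104 → 195
C(137) + B(193) → 330
195 + 330 → 525
Each symbol's bit-cost is frequency × depth; summing gives 1154 bits (equivalently 104 + 195 + 330 + 525).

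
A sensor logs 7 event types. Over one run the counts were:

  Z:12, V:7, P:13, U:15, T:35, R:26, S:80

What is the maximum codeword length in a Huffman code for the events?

Merge the two lowest-weight nodes at each step:
merge V(7) and Z(12): 19
merge P(13) and U(15): 28
merge 19 and R(26): 45
merge 28 and T(35): 63
merge 45 and 63: 108
merge S(80) and 108: 188
The first pair merged (V, Z) ends up deepest, at depth 4.

4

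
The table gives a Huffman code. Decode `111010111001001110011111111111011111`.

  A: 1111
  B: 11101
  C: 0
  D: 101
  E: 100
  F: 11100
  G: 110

BCFEFAABA

Read left to right; each codeword is recognised as soon as it completes (prefix code):
  11101→B | 0→C | 11100→F | 100→E | 11100→F | 1111→A | 1111→A | 11101→B | 1111→A
Decoded message: BCFEFAABA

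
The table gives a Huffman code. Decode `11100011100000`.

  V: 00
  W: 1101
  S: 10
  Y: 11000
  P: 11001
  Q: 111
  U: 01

Read left to right; each codeword is recognised as soon as it completes (prefix code):
  111→Q | 00→V | 01→U | 11000→Y | 00→V
Decoded message: QVUYV

QVUYV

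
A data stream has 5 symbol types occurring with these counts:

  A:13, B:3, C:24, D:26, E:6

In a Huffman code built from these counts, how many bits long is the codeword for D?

Huffman merges, smallest pair first:
combine B(3), E(6) → 9
combine 9, A(13) → 22
combine 22, C(24) → 46
combine D(26), 46 → 72
D is merged only at the final step, so code length = 1.

1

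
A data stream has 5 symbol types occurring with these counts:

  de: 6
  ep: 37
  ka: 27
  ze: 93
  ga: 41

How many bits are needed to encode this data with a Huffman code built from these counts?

Merge the two smallest weights repeatedly:
merge de(6) and ka(27): 33
merge 33 and ep(37): 70
merge ga(41) and 70: 111
merge ze(93) and 111: 204
Each symbol's bit-cost is frequency × depth; summing gives 418 bits (equivalently 33 + 70 + 111 + 204).

418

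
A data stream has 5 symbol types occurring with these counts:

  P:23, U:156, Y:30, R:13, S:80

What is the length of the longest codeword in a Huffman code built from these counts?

Merge the two lowest-weight nodes at each step:
R(13) + P(23) → 36
Y(30) + 36 → 66
66 + S(80) → 146
146 + U(156) → 302
The first pair merged (R, P) ends up deepest, at depth 4.

4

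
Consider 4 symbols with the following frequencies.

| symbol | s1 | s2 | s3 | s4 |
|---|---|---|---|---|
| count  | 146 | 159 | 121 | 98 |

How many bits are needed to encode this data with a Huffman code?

Merge the two smallest weights repeatedly:
merge s4(98) and s3(121): 219
merge s1(146) and s2(159): 305
merge 219 and 305: 524
Total encoded bits = sum of merged weights = 219 + 305 + 524 = 1048.

1048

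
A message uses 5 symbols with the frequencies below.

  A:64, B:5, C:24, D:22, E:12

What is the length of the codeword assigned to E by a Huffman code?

Huffman merges, smallest pair first:
combine B(5), E(12) → 17
combine 17, D(22) → 39
combine C(24), 39 → 63
combine 63, A(64) → 127
E's leaf is at depth 4, giving a 4-bit codeword.

4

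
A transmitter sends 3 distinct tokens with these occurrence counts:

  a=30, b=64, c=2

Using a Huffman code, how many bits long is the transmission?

128

Build the Huffman tree bottom-up:
combine c(2), a(30) → 32
combine 32, b(64) → 96
The encoded length is the sum of every internal node's weight: 32 + 96 = 128 bits.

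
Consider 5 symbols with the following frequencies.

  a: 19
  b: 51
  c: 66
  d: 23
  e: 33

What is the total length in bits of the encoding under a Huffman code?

Merge the two smallest weights repeatedly:
combine a(19), d(23) → 42
combine e(33), 42 → 75
combine b(51), c(66) → 117
combine 75, 117 → 192
Each symbol's bit-cost is frequency × depth; summing gives 426 bits (equivalently 42 + 75 + 117 + 192).

426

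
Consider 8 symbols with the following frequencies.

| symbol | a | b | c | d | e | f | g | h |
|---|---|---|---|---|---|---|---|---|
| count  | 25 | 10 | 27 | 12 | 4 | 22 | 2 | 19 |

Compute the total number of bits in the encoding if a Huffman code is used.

Merge the two smallest weights repeatedly:
merge g(2) and e(4): 6
merge 6 and b(10): 16
merge d(12) and 16: 28
merge h(19) and f(22): 41
merge a(25) and c(27): 52
merge 28 and 41: 69
merge 52 and 69: 121
Total encoded bits = sum of merged weights = 6 + 16 + 28 + 41 + 52 + 69 + 121 = 333.

333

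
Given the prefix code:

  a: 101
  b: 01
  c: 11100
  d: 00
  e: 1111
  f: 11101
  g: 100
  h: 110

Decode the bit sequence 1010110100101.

Read left to right; each codeword is recognised as soon as it completes (prefix code):
  101→a | 01→b | 101→a | 00→d | 101→a
Decoded message: abada

abada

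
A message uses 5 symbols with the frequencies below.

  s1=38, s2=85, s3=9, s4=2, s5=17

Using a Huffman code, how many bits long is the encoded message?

Build the Huffman tree bottom-up:
combine s4(2), s3(9) → 11
combine 11, s5(17) → 28
combine 28, s1(38) → 66
combine 66, s2(85) → 151
The encoded length is the sum of every internal node's weight: 11 + 28 + 66 + 151 = 256 bits.

256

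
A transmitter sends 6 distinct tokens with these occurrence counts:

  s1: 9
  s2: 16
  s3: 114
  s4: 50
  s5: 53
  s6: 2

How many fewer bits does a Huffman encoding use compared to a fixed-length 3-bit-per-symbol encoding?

Fixed-length: 3 bits × 244 symbols = 732 bits.
Huffman merges:
s6(2) + s1(9) → 11
11 + s2(16) → 27
27 + s4(50) → 77
s5(53) + 77 → 130
s3(114) + 130 → 244
Huffman total = 11 + 27 + 77 + 130 + 244 = 489 bits.
Saving = 732 − 489 = 243 bits.

243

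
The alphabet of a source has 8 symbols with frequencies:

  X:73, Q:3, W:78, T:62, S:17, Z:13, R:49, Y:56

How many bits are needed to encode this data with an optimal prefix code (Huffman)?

Build the Huffman tree bottom-up:
combine Q(3), Z(13) → 16
combine 16, S(17) → 33
combine 33, R(49) → 82
combine Y(56), T(62) → 118
combine X(73), W(78) → 151
combine 82, 118 → 200
combine 151, 200 → 351
Total encoded bits = sum of merged weights = 16 + 33 + 82 + 118 + 151 + 200 + 351 = 951.

951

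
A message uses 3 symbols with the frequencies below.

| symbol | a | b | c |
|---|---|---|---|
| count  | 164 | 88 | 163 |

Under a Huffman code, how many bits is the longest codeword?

2

Merge the two lowest-weight nodes at each step:
merge b(88) and c(163): 251
merge a(164) and 251: 415
The rarest symbols sit at the bottom; the longest codeword is 2 bits.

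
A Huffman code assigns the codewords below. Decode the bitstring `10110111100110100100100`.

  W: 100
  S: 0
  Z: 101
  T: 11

ZZTWTSWWW

Read left to right; each codeword is recognised as soon as it completes (prefix code):
  101→Z | 101→Z | 11→T | 100→W | 11→T | 0→S | 100→W | 100→W | 100→W
Decoded message: ZZTWTSWWW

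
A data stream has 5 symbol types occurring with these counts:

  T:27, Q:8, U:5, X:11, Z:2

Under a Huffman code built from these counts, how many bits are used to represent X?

2

Build the tree from the bottom:
Z(2) + U(5) → 7
7 + Q(8) → 15
X(11) + 15 → 26
26 + T(27) → 53
The subtree containing X is merged 2 times, so code length = 2.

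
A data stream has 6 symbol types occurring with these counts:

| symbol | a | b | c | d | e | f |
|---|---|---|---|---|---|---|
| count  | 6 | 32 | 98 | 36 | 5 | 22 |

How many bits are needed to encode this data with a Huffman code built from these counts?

Greedily combine the two least-frequent nodes:
merge e(5) and a(6): 11
merge 11 and f(22): 33
merge b(32) and 33: 65
merge d(36) and 65: 101
merge c(98) and 101: 199
Total encoded bits = sum of merged weights = 11 + 33 + 65 + 101 + 199 = 409.

409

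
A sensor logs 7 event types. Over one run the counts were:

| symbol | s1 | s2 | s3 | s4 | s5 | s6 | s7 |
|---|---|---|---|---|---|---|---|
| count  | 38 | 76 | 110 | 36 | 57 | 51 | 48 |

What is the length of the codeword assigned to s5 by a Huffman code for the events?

Repeatedly merge the two smallest:
merge s4(36) and s1(38): 74
merge s7(48) and s6(51): 99
merge s5(57) and 74: 131
merge s2(76) and 99: 175
merge s3(110) and 131: 241
merge 175 and 241: 416
s5 sits 3 levels below the root, so its codeword is 3 bits.

3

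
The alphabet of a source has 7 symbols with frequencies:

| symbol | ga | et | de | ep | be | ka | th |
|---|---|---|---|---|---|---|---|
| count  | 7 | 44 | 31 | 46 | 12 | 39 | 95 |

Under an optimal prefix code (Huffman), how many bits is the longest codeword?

4

Merge the two lowest-weight nodes at each step:
merge ga(7) and be(12): 19
merge 19 and de(31): 50
merge ka(39) and et(44): 83
merge ep(46) and 50: 96
merge 83 and th(95): 178
merge 96 and 178: 274
Maximum depth reached is 4.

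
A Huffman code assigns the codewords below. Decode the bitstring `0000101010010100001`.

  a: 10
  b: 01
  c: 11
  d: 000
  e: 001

Read left to right; each codeword is recognised as soon as it completes (prefix code):
  000→d | 01→b | 01→b | 01→b | 001→e | 01→b | 000→d | 01→b
Decoded message: dbbbebdb

dbbbebdb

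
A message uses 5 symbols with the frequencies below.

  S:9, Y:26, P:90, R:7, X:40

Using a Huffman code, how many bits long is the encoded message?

312

Greedily combine the two least-frequent nodes:
R(7) + S(9) → 16
16 + Y(26) → 42
X(40) + 42 → 82
82 + P(90) → 172
Each symbol's bit-cost is frequency × depth; summing gives 312 bits (equivalently 16 + 42 + 82 + 172).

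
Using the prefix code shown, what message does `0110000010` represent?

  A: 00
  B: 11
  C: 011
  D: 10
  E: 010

Read left to right; each codeword is recognised as soon as it completes (prefix code):
  011→C | 00→A | 00→A | 010→E
Decoded message: CAAE

CAAE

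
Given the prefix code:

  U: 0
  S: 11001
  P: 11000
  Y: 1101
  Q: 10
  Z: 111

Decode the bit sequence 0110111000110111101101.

Read left to right; each codeword is recognised as soon as it completes (prefix code):
  0→U | 1101→Y | 11000→P | 1101→Y | 111→Z | 0→U | 1101→Y
Decoded message: UYPYZUY

UYPYZUY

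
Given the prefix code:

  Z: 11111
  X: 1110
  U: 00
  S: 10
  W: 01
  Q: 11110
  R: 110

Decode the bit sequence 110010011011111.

Read left to right; each codeword is recognised as soon as it completes (prefix code):
  110→R | 01→W | 00→U | 110→R | 11111→Z
Decoded message: RWURZ

RWURZ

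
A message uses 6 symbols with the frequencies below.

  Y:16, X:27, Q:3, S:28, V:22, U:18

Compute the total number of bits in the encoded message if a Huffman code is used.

284

Greedily combine the two least-frequent nodes:
combine Q(3), Y(16) → 19
combine U(18), 19 → 37
combine V(22), X(27) → 49
combine S(28), 37 → 65
combine 49, 65 → 114
Each symbol's bit-cost is frequency × depth; summing gives 284 bits (equivalently 19 + 37 + 49 + 65 + 114).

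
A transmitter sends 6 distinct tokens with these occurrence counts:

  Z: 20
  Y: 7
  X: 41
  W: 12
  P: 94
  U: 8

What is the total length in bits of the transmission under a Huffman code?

359

Greedily combine the two least-frequent nodes:
merge Y(7) and U(8): 15
merge W(12) and 15: 27
merge Z(20) and 27: 47
merge X(41) and 47: 88
merge 88 and P(94): 182
The encoded length is the sum of every internal node's weight: 15 + 27 + 47 + 88 + 182 = 359 bits.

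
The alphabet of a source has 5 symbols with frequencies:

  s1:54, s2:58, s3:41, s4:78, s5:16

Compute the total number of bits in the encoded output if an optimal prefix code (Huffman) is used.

Merge the two smallest weights repeatedly:
s5(16) + s3(41) → 57
s1(54) + 57 → 111
s2(58) + s4(78) → 136
111 + 136 → 247
The encoded length is the sum of every internal node's weight: 57 + 111 + 136 + 247 = 551 bits.

551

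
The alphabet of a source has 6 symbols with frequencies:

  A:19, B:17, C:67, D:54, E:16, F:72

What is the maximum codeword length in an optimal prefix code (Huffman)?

Merge the two lowest-weight nodes at each step:
E(16) + B(17) → 33
A(19) + 33 → 52
52 + D(54) → 106
C(67) + F(72) → 139
106 + 139 → 245
The rarest symbols sit at the bottom; the longest codeword is 4 bits.

4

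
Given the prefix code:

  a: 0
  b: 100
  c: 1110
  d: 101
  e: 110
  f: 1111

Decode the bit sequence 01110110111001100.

Read left to right; each codeword is recognised as soon as it completes (prefix code):
  0→a | 1110→c | 110→e | 1110→c | 0→a | 110→e | 0→a
Decoded message: acecaea

acecaea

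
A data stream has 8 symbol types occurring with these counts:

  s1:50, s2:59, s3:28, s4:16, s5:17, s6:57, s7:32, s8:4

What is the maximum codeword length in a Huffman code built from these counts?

Merge the two lowest-weight nodes at each step:
s8(4) + s4(16) → 20
s5(17) + 20 → 37
s3(28) + s7(32) → 60
37 + s1(50) → 87
s6(57) + s2(59) → 116
60 + 87 → 147
116 + 147 → 263
The rarest symbols sit at the bottom; the longest codeword is 5 bits.

5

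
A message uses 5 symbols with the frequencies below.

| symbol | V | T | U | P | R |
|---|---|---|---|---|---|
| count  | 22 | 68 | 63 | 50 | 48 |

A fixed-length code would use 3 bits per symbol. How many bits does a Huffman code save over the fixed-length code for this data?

181

Fixed-length: 3 bits × 251 symbols = 753 bits.
Huffman merges:
merge V(22) and R(48): 70
merge P(50) and U(63): 113
merge T(68) and 70: 138
merge 113 and 138: 251
Huffman total = 70 + 113 + 138 + 251 = 572 bits.
Saving = 753 − 572 = 181 bits.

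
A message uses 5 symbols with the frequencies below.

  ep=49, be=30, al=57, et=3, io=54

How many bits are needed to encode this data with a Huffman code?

Greedily combine the two least-frequent nodes:
merge et(3) and be(30): 33
merge 33 and ep(49): 82
merge io(54) and al(57): 111
merge 82 and 111: 193
Each symbol's bit-cost is frequency × depth; summing gives 419 bits (equivalently 33 + 82 + 111 + 193).

419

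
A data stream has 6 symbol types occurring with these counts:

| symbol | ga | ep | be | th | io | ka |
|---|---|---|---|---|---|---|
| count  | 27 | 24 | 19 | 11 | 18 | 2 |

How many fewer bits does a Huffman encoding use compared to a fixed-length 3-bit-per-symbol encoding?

57

Fixed-length: 3 bits × 101 symbols = 303 bits.
Huffman merges:
merge ka(2) and th(11): 13
merge 13 and io(18): 31
merge be(19) and ep(24): 43
merge ga(27) and 31: 58
merge 43 and 58: 101
Huffman total = 13 + 31 + 43 + 58 + 101 = 246 bits.
Saving = 303 − 246 = 57 bits.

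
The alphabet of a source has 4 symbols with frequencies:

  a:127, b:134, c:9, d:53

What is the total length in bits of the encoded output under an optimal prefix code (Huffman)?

Build the Huffman tree bottom-up:
c(9) + d(53) → 62
62 + a(127) → 189
b(134) + 189 → 323
The encoded length is the sum of every internal node's weight: 62 + 189 + 323 = 574 bits.

574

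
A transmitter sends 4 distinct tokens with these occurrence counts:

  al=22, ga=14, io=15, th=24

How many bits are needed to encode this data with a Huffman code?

150

Merge the two smallest weights repeatedly:
merge ga(14) and io(15): 29
merge al(22) and th(24): 46
merge 29 and 46: 75
Each symbol's bit-cost is frequency × depth; summing gives 150 bits (equivalently 29 + 46 + 75).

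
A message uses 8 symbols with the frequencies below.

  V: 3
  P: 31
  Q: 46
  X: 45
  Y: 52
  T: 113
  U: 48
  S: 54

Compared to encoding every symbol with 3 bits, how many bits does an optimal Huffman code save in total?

Fixed-length: 3 bits × 392 symbols = 1176 bits.
Huffman merges:
combine V(3), P(31) → 34
combine 34, X(45) → 79
combine Q(46), U(48) → 94
combine Y(52), S(54) → 106
combine 79, 94 → 173
combine 106, T(113) → 219
combine 173, 219 → 392
Huffman total = 34 + 79 + 94 + 106 + 173 + 219 + 392 = 1097 bits.
Saving = 1176 − 1097 = 79 bits.

79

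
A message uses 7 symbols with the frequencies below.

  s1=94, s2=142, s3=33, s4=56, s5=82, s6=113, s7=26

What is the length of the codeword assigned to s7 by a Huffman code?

4

Repeatedly merge the two smallest:
combine s7(26), s3(33) → 59
combine s4(56), 59 → 115
combine s5(82), s1(94) → 176
combine s6(113), 115 → 228
combine s2(142), 176 → 318
combine 228, 318 → 546
The subtree containing s7 is merged 4 times, so code length = 4.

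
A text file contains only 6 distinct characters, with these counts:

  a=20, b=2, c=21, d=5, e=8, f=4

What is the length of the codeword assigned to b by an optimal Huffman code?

5

Repeatedly merge the two smallest:
merge b(2) and f(4): 6
merge d(5) and 6: 11
merge e(8) and 11: 19
merge 19 and a(20): 39
merge c(21) and 39: 60
b's leaf is at depth 5, giving a 5-bit codeword.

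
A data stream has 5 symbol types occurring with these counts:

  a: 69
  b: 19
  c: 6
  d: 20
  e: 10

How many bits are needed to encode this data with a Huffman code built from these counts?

230

Greedily combine the two least-frequent nodes:
c(6) + e(10) → 16
16 + b(19) → 35
d(20) + 35 → 55
55 + a(69) → 124
Total encoded bits = sum of merged weights = 16 + 35 + 55 + 124 = 230.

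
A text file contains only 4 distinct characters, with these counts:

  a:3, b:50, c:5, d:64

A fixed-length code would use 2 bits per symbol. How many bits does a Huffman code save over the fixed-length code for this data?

Fixed-length: 2 bits × 122 symbols = 244 bits.
Huffman merges:
combine a(3), c(5) → 8
combine 8, b(50) → 58
combine 58, d(64) → 122
Huffman total = 8 + 58 + 122 = 188 bits.
Saving = 244 − 188 = 56 bits.

56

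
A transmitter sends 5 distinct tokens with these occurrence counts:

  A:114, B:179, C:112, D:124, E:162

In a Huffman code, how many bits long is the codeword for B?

2

Huffman merges, smallest pair first:
merge C(112) and A(114): 226
merge D(124) and E(162): 286
merge B(179) and 226: 405
merge 286 and 405: 691
The subtree containing B is merged 2 times, so code length = 2.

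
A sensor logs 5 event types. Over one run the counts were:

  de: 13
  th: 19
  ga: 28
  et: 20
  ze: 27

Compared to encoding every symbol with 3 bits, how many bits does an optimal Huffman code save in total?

75

Fixed-length: 3 bits × 107 symbols = 321 bits.
Huffman merges:
de(13) + th(19) → 32
et(20) + ze(27) → 47
ga(28) + 32 → 60
47 + 60 → 107
Huffman total = 32 + 47 + 60 + 107 = 246 bits.
Saving = 321 − 246 = 75 bits.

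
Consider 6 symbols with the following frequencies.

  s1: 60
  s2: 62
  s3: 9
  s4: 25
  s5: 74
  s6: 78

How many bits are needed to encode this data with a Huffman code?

Build the Huffman tree bottom-up:
combine s3(9), s4(25) → 34
combine 34, s1(60) → 94
combine s2(62), s5(74) → 136
combine s6(78), 94 → 172
combine 136, 172 → 308
Total encoded bits = sum of merged weights = 34 + 94 + 136 + 172 + 308 = 744.

744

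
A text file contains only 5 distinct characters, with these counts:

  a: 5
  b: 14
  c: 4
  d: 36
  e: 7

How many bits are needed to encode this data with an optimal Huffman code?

Merge the two smallest weights repeatedly:
c(4) + a(5) → 9
e(7) + 9 → 16
b(14) + 16 → 30
30 + d(36) → 66
The encoded length is the sum of every internal node's weight: 9 + 16 + 30 + 66 = 121 bits.

121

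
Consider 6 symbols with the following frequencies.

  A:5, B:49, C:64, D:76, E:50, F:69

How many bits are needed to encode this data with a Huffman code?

784

Build the Huffman tree bottom-up:
merge A(5) and B(49): 54
merge E(50) and 54: 104
merge C(64) and F(69): 133
merge D(76) and 104: 180
merge 133 and 180: 313
Each symbol's bit-cost is frequency × depth; summing gives 784 bits (equivalently 54 + 104 + 133 + 180 + 313).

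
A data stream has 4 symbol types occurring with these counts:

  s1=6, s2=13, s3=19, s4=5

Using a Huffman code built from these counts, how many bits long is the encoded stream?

Build the Huffman tree bottom-up:
s4(5) + s1(6) → 11
11 + s2(13) → 24
s3(19) + 24 → 43
The encoded length is the sum of every internal node's weight: 11 + 24 + 43 = 78 bits.

78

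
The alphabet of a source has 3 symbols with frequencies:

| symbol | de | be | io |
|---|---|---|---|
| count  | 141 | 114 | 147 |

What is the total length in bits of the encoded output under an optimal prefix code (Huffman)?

657

Greedily combine the two least-frequent nodes:
combine be(114), de(141) → 255
combine io(147), 255 → 402
Each symbol's bit-cost is frequency × depth; summing gives 657 bits (equivalently 255 + 402).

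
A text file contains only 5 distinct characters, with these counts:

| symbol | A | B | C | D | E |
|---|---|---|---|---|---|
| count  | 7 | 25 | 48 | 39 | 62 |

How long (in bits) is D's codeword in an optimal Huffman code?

Repeatedly merge the two smallest:
merge A(7) and B(25): 32
merge 32 and D(39): 71
merge C(48) and E(62): 110
merge 71 and 110: 181
D's leaf is at depth 2, giving a 2-bit codeword.

2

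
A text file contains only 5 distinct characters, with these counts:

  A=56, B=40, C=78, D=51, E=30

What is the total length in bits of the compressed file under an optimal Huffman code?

Greedily combine the two least-frequent nodes:
E(30) + B(40) → 70
D(51) + A(56) → 107
70 + C(78) → 148
107 + 148 → 255
Each symbol's bit-cost is frequency × depth; summing gives 580 bits (equivalently 70 + 107 + 148 + 255).

580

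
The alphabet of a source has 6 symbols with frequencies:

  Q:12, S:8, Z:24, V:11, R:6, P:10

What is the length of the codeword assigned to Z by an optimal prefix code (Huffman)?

Repeatedly merge the two smallest:
combine R(6), S(8) → 14
combine P(10), V(11) → 21
combine Q(12), 14 → 26
combine 21, Z(24) → 45
combine 26, 45 → 71
The subtree containing Z is merged 2 times, so code length = 2.

2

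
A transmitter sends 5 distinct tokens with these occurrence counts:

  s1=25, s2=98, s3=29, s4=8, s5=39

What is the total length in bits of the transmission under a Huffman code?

395

Greedily combine the two least-frequent nodes:
merge s4(8) and s1(25): 33
merge s3(29) and 33: 62
merge s5(39) and 62: 101
merge s2(98) and 101: 199
Each symbol's bit-cost is frequency × depth; summing gives 395 bits (equivalently 33 + 62 + 101 + 199).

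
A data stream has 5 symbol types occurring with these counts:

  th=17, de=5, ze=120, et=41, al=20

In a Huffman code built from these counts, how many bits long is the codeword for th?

Repeatedly merge the two smallest:
merge de(5) and th(17): 22
merge al(20) and 22: 42
merge et(41) and 42: 83
merge 83 and ze(120): 203
The subtree containing th is merged 4 times, so code length = 4.

4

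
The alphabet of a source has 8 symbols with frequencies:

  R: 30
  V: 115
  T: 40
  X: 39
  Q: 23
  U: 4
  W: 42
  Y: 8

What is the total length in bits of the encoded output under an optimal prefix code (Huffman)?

Merge the two smallest weights repeatedly:
merge U(4) and Y(8): 12
merge 12 and Q(23): 35
merge R(30) and 35: 65
merge X(39) and T(40): 79
merge W(42) and 65: 107
merge 79 and 107: 186
merge V(115) and 186: 301
Total encoded bits = sum of merged weights = 12 + 35 + 65 + 79 + 107 + 186 + 301 = 785.

785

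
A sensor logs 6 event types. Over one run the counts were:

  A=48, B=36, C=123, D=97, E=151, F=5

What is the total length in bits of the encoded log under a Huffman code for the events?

1050

Build the Huffman tree bottom-up:
merge F(5) and B(36): 41
merge 41 and A(48): 89
merge 89 and D(97): 186
merge C(123) and E(151): 274
merge 186 and 274: 460
Total encoded bits = sum of merged weights = 41 + 89 + 186 + 274 + 460 = 1050.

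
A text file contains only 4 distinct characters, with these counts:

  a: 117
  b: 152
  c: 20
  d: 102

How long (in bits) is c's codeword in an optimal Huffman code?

Repeatedly merge the two smallest:
merge c(20) and d(102): 122
merge a(117) and 122: 239
merge b(152) and 239: 391
The subtree containing c is merged 3 times, so code length = 3.

3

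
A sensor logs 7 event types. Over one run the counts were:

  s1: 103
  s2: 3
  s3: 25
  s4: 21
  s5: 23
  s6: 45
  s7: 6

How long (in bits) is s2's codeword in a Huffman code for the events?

5

Repeatedly merge the two smallest:
s2(3) + s7(6) → 9
9 + s4(21) → 30
s5(23) + s3(25) → 48
30 + s6(45) → 75
48 + 75 → 123
s1(103) + 123 → 226
s2's leaf is at depth 5, giving a 5-bit codeword.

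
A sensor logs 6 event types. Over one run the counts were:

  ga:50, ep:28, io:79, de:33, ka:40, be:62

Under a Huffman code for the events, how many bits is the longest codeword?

3

Merge the two lowest-weight nodes at each step:
merge ep(28) and de(33): 61
merge ka(40) and ga(50): 90
merge 61 and be(62): 123
merge io(79) and 90: 169
merge 123 and 169: 292
The rarest symbols sit at the bottom; the longest codeword is 3 bits.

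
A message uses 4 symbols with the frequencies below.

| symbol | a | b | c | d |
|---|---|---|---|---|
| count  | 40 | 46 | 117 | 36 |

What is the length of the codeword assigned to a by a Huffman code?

3

Repeatedly merge the two smallest:
merge d(36) and a(40): 76
merge b(46) and 76: 122
merge c(117) and 122: 239
a sits 3 levels below the root, so its codeword is 3 bits.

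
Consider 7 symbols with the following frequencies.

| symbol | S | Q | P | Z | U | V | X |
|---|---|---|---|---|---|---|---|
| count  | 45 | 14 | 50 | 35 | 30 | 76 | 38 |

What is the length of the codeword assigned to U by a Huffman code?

Build the tree from the bottom:
combine Q(14), U(30) → 44
combine Z(35), X(38) → 73
combine 44, S(45) → 89
combine P(50), 73 → 123
combine V(76), 89 → 165
combine 123, 165 → 288
The subtree containing U is merged 4 times, so code length = 4.

4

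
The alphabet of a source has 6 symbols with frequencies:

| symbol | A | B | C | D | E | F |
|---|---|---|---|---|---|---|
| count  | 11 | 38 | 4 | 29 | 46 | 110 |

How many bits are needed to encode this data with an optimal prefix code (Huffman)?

507

Greedily combine the two least-frequent nodes:
C(4) + A(11) → 15
15 + D(29) → 44
B(38) + 44 → 82
E(46) + 82 → 128
F(110) + 128 → 238
The encoded length is the sum of every internal node's weight: 15 + 44 + 82 + 128 + 238 = 507 bits.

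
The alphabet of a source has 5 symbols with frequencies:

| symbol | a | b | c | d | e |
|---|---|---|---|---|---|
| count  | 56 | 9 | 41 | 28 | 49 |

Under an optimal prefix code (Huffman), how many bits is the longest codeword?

3

Merge the two lowest-weight nodes at each step:
combine b(9), d(28) → 37
combine 37, c(41) → 78
combine e(49), a(56) → 105
combine 78, 105 → 183
Maximum depth reached is 3.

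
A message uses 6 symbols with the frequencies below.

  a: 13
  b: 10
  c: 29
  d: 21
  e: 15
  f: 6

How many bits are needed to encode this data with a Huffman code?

232

Merge the two smallest weights repeatedly:
merge f(6) and b(10): 16
merge a(13) and e(15): 28
merge 16 and d(21): 37
merge 28 and c(29): 57
merge 37 and 57: 94
Total encoded bits = sum of merged weights = 16 + 28 + 37 + 57 + 94 = 232.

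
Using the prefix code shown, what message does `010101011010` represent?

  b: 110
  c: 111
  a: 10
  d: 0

Read left to right; each codeword is recognised as soon as it completes (prefix code):
  0→d | 10→a | 10→a | 10→a | 110→b | 10→a
Decoded message: daaaba

daaaba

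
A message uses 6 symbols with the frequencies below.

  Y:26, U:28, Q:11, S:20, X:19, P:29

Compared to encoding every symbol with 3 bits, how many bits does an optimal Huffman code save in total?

Fixed-length: 3 bits × 133 symbols = 399 bits.
Huffman merges:
merge Q(11) and X(19): 30
merge S(20) and Y(26): 46
merge U(28) and P(29): 57
merge 30 and 46: 76
merge 57 and 76: 133
Huffman total = 30 + 46 + 57 + 76 + 133 = 342 bits.
Saving = 399 − 342 = 57 bits.

57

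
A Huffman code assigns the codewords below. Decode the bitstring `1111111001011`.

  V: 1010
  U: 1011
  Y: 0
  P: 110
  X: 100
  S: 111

Read left to right; each codeword is recognised as soon as it completes (prefix code):
  111→S | 111→S | 100→X | 1011→U
Decoded message: SSXU

SSXU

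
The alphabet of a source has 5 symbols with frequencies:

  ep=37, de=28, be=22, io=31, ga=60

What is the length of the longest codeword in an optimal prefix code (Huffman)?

Merge the two lowest-weight nodes at each step:
merge be(22) and de(28): 50
merge io(31) and ep(37): 68
merge 50 and ga(60): 110
merge 68 and 110: 178
Maximum depth reached is 3.

3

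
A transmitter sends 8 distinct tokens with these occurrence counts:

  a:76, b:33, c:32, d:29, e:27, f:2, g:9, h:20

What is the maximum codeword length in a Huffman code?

5

Merge the two lowest-weight nodes at each step:
f(2) + g(9) → 11
11 + h(20) → 31
e(27) + d(29) → 56
31 + c(32) → 63
b(33) + 56 → 89
63 + a(76) → 139
89 + 139 → 228
The first pair merged (f, g) ends up deepest, at depth 5.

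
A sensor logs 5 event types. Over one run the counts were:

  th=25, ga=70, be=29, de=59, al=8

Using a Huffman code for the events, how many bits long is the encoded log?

407

Merge the two smallest weights repeatedly:
al(8) + th(25) → 33
be(29) + 33 → 62
de(59) + 62 → 121
ga(70) + 121 → 191
Each symbol's bit-cost is frequency × depth; summing gives 407 bits (equivalently 33 + 62 + 121 + 191).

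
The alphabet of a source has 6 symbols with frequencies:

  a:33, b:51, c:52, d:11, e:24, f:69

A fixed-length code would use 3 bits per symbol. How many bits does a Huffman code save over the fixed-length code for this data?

137

Fixed-length: 3 bits × 240 symbols = 720 bits.
Huffman merges:
combine d(11), e(24) → 35
combine a(33), 35 → 68
combine b(51), c(52) → 103
combine 68, f(69) → 137
combine 103, 137 → 240
Huffman total = 35 + 68 + 103 + 137 + 240 = 583 bits.
Saving = 720 − 583 = 137 bits.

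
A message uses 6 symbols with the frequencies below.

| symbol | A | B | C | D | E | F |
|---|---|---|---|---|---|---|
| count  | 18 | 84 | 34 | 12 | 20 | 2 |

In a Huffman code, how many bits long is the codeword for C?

Repeatedly merge the two smallest:
F(2) + D(12) → 14
14 + A(18) → 32
E(20) + 32 → 52
C(34) + 52 → 86
B(84) + 86 → 170
C's leaf is at depth 2, giving a 2-bit codeword.

2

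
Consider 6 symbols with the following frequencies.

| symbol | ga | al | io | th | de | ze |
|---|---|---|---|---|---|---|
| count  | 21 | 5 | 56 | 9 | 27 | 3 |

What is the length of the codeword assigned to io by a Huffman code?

Repeatedly merge the two smallest:
combine ze(3), al(5) → 8
combine 8, th(9) → 17
combine 17, ga(21) → 38
combine de(27), 38 → 65
combine io(56), 65 → 121
io sits one level below the root: a 1-bit codeword.

1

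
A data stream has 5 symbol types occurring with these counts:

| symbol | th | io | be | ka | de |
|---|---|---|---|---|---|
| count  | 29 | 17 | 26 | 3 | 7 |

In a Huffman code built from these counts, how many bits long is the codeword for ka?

4

Build the tree from the bottom:
combine ka(3), de(7) → 10
combine 10, io(17) → 27
combine be(26), 27 → 53
combine th(29), 53 → 82
ka sits 4 levels below the root, so its codeword is 4 bits.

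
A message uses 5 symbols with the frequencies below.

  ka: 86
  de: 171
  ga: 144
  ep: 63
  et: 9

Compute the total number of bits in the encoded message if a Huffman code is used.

1005

Greedily combine the two least-frequent nodes:
combine et(9), ep(63) → 72
combine 72, ka(86) → 158
combine ga(144), 158 → 302
combine de(171), 302 → 473
Total encoded bits = sum of merged weights = 72 + 158 + 302 + 473 = 1005.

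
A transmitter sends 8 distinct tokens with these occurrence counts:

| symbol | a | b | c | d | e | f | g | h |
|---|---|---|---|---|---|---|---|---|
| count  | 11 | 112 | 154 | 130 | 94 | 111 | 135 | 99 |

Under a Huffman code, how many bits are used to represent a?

Repeatedly merge the two smallest:
a(11) + e(94) → 105
h(99) + 105 → 204
f(111) + b(112) → 223
d(130) + g(135) → 265
c(154) + 204 → 358
223 + 265 → 488
358 + 488 → 846
a's leaf is at depth 4, giving a 4-bit codeword.

4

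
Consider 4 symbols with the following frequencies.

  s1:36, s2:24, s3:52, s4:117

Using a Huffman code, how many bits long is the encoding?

401

Merge the two smallest weights repeatedly:
merge s2(24) and s1(36): 60
merge s3(52) and 60: 112
merge 112 and s4(117): 229
Total encoded bits = sum of merged weights = 60 + 112 + 229 = 401.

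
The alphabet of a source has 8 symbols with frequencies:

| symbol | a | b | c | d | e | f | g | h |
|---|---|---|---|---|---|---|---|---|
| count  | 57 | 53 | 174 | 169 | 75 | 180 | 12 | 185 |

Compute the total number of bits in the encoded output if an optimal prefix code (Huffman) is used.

2537

Build the Huffman tree bottom-up:
combine g(12), b(53) → 65
combine a(57), 65 → 122
combine e(75), 122 → 197
combine d(169), c(174) → 343
combine f(180), h(185) → 365
combine 197, 343 → 540
combine 365, 540 → 905
Each symbol's bit-cost is frequency × depth; summing gives 2537 bits (equivalently 65 + 122 + 197 + 343 + 365 + 540 + 905).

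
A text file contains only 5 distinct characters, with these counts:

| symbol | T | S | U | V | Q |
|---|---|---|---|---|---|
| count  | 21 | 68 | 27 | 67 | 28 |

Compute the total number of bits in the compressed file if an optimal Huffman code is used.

470

Build the Huffman tree bottom-up:
combine T(21), U(27) → 48
combine Q(28), 48 → 76
combine V(67), S(68) → 135
combine 76, 135 → 211
The encoded length is the sum of every internal node's weight: 48 + 76 + 135 + 211 = 470 bits.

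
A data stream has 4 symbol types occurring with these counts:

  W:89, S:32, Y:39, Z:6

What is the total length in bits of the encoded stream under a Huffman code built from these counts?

Build the Huffman tree bottom-up:
Z(6) + S(32) → 38
38 + Y(39) → 77
77 + W(89) → 166
Total encoded bits = sum of merged weights = 38 + 77 + 166 = 281.

281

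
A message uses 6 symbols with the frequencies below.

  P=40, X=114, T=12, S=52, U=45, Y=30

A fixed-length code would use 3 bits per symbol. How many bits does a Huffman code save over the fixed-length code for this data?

Fixed-length: 3 bits × 293 symbols = 879 bits.
Huffman merges:
combine T(12), Y(30) → 42
combine P(40), 42 → 82
combine U(45), S(52) → 97
combine 82, 97 → 179
combine X(114), 179 → 293
Huffman total = 42 + 82 + 97 + 179 + 293 = 693 bits.
Saving = 879 − 693 = 186 bits.

186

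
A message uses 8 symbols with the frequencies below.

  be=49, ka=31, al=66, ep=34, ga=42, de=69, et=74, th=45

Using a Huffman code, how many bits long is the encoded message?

1221

Merge the two smallest weights repeatedly:
ka(31) + ep(34) → 65
ga(42) + th(45) → 87
be(49) + 65 → 114
al(66) + de(69) → 135
et(74) + 87 → 161
114 + 135 → 249
161 + 249 → 410
The encoded length is the sum of every internal node's weight: 65 + 87 + 114 + 135 + 161 + 249 + 410 = 1221 bits.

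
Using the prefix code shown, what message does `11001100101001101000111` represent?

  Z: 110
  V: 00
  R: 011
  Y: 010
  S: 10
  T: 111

ZRVSSRYVT

Read left to right; each codeword is recognised as soon as it completes (prefix code):
  110→Z | 011→R | 00→V | 10→S | 10→S | 011→R | 010→Y | 00→V | 111→T
Decoded message: ZRVSSRYVT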